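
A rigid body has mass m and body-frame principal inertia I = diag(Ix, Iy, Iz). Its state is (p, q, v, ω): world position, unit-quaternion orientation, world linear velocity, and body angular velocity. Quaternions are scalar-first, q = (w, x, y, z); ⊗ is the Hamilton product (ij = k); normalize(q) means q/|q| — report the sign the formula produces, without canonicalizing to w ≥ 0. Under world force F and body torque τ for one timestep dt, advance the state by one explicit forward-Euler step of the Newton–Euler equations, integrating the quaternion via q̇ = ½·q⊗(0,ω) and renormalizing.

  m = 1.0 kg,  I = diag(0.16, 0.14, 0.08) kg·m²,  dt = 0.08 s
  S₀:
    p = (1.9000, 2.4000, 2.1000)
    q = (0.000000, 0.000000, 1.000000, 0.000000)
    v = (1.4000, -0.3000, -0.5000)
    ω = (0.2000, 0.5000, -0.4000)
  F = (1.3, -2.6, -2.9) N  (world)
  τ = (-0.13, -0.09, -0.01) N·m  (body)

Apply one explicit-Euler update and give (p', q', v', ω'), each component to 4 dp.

p' = p + v·dt = (2.0120, 2.3760, 2.0600)
new velocity v' = (1.5040, -0.5080, -0.7320)
α = I⁻¹(τ − ω×Iω) = (-0.8875, -0.5971, -0.1000)
ω + α·dt = (0.1290, 0.4522, -0.4080)
2q̇ = q⊗(0,ω) = (-0.5000000, -0.4000000, 0.0000000, -0.2000000)
q + ½dt·q⊗(0,ω), renormalized = (-0.0200, -0.0160, 0.9996, -0.0080)

p' = (2.0120, 2.3760, 2.0600)
q' = (-0.0200, -0.0160, 0.9996, -0.0080)
v' = (1.5040, -0.5080, -0.7320)
ω' = (0.1290, 0.4522, -0.4080)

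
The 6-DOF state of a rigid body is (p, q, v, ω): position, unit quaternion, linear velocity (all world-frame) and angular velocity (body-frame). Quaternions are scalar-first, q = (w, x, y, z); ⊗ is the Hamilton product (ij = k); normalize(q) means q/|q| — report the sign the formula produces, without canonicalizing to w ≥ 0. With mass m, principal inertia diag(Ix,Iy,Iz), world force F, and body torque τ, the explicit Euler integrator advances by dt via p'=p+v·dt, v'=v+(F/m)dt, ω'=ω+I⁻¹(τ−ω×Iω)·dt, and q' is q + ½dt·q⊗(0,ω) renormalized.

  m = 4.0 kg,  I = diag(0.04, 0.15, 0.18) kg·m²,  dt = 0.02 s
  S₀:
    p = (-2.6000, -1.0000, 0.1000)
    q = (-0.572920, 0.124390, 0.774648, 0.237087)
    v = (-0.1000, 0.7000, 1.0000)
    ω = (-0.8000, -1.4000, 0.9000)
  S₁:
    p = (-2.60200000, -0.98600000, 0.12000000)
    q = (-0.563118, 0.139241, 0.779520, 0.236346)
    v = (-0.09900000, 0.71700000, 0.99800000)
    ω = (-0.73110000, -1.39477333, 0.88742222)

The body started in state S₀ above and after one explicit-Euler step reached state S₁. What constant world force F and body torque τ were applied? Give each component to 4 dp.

F = (0.2000, 3.4000, -0.4000)
τ = (0.1000, 0.1400, 0.0100)

Δω = ω₁−ω₀ = (0.06890000, 0.00522667, -0.01257778)
applied torque τ = (0.1000, 0.1400, 0.0100)
Δv = v₁−v₀ = (0.00100000, 0.01700000, -0.00200000)
F = m·Δv/dt = (0.2000, 3.4000, -0.4000)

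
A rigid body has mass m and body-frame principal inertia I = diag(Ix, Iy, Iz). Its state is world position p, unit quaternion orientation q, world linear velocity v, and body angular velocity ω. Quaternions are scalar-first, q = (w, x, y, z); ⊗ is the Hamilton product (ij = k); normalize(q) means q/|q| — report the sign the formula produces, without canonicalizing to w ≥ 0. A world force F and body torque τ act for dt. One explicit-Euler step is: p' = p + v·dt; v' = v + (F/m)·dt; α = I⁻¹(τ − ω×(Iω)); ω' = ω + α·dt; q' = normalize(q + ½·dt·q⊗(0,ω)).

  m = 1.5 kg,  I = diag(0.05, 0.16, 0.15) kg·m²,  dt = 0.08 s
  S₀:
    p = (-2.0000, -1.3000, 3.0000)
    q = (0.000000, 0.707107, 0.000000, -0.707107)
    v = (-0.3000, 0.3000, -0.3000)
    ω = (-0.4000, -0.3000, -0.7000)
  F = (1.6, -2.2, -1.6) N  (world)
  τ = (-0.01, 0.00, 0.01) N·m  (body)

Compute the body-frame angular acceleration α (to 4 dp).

precession coupling ω×(Iω) = (-0.0021, -0.0280, 0.0132)
α = I⁻¹(τ − ω×Iω) = (-0.1580, 0.1750, -0.0213)

α = (-0.1580, 0.1750, -0.0213)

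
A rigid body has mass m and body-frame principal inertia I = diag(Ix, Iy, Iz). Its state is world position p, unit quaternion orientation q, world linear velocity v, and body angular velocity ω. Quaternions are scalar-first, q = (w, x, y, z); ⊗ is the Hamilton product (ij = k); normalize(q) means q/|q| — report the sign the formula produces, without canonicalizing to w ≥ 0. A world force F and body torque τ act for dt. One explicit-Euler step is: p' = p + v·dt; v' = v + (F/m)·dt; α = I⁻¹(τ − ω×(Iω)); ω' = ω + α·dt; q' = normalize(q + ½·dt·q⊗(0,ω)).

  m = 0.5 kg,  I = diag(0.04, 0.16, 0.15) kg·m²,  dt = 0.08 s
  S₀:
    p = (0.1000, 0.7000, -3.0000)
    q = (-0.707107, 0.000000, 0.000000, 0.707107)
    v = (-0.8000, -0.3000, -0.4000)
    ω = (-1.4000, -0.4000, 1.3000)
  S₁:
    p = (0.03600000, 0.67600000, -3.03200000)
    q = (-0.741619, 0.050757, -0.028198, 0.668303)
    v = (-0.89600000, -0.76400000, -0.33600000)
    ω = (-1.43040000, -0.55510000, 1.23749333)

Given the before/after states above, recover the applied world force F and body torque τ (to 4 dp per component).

velocity change Δv = (-0.09600000, -0.46400000, 0.06400000)
F = m·Δv/dt = (-0.6000, -2.9000, 0.4000)
ω₁ − ω₀ = (-0.03040000, -0.15510000, -0.06250667)
gyro term ω₀×Iω₀ = (0.0052, 0.2002, 0.0672)
τ = I·(Δω/dt) + ω₀×(Iω₀) = (-0.0100, -0.1100, -0.0500)

F = (-0.6000, -2.9000, 0.4000)
τ = (-0.0100, -0.1100, -0.0500)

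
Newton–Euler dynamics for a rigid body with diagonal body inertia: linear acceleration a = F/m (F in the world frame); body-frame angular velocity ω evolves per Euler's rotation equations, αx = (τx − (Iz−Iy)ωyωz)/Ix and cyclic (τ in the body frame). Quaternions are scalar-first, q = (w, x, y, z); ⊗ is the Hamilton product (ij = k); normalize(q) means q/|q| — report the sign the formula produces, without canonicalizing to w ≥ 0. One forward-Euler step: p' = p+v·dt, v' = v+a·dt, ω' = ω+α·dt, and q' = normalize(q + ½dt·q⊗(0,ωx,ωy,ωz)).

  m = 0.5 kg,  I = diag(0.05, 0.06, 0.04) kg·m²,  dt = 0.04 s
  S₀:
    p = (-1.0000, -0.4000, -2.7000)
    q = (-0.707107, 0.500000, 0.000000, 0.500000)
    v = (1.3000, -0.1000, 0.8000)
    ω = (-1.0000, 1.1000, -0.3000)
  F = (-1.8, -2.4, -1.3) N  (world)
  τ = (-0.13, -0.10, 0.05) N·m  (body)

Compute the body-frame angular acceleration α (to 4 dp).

α = (-2.7320, -1.7167, 1.5250)

gyro term ω×Iω = (0.0066, 0.0030, -0.0110)
(τ − ω×Iω)/I = (-2.7320, -1.7167, 1.5250)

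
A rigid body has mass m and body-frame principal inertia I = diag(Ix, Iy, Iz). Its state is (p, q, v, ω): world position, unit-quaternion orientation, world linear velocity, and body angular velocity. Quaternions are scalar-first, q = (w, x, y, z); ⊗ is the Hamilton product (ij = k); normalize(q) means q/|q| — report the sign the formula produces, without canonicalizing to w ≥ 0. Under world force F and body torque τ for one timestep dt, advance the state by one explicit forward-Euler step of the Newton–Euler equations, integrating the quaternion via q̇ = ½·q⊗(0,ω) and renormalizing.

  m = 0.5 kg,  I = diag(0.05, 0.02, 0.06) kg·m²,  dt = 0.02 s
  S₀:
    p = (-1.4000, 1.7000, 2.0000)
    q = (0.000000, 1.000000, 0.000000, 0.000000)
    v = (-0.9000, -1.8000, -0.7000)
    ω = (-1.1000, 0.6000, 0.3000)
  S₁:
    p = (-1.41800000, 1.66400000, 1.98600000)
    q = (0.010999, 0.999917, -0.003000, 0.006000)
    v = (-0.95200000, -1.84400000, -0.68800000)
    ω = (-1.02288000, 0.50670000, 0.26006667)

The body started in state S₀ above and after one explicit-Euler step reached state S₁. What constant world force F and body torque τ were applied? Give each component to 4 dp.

velocity change Δv = (-0.05200000, -0.04400000, 0.01200000)
m·(v₁−v₀)/dt = (-1.3000, -1.1000, 0.3000)
ω₁ − ω₀ = (0.07712000, -0.09330000, -0.03993333)
ω₀×(Iω₀) = (0.0072, 0.0033, 0.0198)
τ = I·(Δω/dt) + ω₀×(Iω₀) = (0.2000, -0.0900, -0.1000)

F = (-1.3000, -1.1000, 0.3000)
τ = (0.2000, -0.0900, -0.1000)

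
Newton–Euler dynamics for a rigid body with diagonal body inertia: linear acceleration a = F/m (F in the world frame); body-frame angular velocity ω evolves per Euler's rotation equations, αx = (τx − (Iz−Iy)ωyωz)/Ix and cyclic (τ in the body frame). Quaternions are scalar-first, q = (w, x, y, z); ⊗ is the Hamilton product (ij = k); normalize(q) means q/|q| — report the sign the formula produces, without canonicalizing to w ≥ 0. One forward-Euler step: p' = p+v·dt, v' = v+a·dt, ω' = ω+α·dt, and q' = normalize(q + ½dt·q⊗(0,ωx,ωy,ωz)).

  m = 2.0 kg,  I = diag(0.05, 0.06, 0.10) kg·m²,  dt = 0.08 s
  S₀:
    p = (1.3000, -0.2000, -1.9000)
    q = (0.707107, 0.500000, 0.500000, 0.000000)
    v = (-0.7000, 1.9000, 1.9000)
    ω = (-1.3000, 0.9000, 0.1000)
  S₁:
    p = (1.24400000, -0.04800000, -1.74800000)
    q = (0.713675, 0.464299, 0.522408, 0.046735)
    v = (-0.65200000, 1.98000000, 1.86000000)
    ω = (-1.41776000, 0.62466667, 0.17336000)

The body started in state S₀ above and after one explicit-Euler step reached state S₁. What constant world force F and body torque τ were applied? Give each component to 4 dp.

F = (1.2000, 2.0000, -1.0000)
τ = (-0.0700, -0.2000, 0.0800)

ω₁ − ω₀ = (-0.11776000, -0.27533333, 0.07336000)
applied torque τ = (-0.0700, -0.2000, 0.0800)
velocity change Δv = (0.04800000, 0.08000000, -0.04000000)
F = m·Δv/dt = (1.2000, 2.0000, -1.0000)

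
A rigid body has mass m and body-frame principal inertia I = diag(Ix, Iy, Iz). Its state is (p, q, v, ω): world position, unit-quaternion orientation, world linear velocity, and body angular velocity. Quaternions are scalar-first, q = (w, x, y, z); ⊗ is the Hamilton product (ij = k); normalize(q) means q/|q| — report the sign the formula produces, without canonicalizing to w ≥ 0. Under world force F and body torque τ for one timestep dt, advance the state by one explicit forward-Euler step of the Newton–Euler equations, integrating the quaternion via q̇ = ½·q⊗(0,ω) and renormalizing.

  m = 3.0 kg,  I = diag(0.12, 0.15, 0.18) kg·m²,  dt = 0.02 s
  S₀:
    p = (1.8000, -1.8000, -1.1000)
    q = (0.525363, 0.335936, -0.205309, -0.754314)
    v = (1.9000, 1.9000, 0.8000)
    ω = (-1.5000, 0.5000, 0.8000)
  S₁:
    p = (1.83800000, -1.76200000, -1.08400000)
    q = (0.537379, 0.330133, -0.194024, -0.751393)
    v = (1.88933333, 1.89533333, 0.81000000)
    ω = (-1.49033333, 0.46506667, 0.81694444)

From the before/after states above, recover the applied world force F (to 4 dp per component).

F = (-1.6000, -0.7000, 1.5000)

v₁ − v₀ = (-0.01066667, -0.00466667, 0.01000000)
m·(v₁−v₀)/dt = (-1.6000, -0.7000, 1.5000)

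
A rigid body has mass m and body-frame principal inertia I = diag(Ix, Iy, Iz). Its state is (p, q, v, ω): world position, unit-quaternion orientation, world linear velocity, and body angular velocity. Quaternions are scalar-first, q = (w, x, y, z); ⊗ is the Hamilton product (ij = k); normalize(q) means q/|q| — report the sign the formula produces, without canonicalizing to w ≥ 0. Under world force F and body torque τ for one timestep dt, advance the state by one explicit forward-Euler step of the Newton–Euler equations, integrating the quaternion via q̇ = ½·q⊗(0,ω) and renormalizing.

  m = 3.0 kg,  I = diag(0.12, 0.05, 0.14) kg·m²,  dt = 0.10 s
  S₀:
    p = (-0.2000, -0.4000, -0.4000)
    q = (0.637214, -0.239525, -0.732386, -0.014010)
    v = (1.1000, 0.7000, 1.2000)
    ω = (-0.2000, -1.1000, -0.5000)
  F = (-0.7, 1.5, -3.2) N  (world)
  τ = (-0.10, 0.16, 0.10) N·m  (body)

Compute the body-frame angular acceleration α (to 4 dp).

gyro term ω×Iω = (0.0495, -0.0020, -0.0154)
(τ − ω×Iω)/I = (-1.2458, 3.2400, 0.8243)

α = (-1.2458, 3.2400, 0.8243)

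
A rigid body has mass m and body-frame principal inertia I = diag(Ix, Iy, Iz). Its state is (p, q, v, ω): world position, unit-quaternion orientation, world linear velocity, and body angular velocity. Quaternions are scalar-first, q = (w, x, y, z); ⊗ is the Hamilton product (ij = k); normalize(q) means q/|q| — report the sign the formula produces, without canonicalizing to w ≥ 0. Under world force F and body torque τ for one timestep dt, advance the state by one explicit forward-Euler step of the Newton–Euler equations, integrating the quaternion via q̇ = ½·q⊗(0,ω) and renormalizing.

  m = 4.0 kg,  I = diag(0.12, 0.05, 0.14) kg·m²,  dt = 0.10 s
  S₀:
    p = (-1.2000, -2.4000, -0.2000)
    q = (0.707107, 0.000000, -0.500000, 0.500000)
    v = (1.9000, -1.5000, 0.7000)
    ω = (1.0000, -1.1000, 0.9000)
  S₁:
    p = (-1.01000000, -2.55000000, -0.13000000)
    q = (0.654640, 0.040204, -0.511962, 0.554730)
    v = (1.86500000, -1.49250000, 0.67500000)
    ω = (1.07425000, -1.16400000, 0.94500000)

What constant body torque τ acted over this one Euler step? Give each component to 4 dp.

τ = (0.0000, -0.0500, 0.1400)

ω₁ − ω₀ = (0.07425000, -0.06400000, 0.04500000)
gyro term ω₀×Iω₀ = (-0.0891, -0.0180, 0.0770)
τ = I·(Δω/dt) + ω₀×(Iω₀) = (0.0000, -0.0500, 0.1400)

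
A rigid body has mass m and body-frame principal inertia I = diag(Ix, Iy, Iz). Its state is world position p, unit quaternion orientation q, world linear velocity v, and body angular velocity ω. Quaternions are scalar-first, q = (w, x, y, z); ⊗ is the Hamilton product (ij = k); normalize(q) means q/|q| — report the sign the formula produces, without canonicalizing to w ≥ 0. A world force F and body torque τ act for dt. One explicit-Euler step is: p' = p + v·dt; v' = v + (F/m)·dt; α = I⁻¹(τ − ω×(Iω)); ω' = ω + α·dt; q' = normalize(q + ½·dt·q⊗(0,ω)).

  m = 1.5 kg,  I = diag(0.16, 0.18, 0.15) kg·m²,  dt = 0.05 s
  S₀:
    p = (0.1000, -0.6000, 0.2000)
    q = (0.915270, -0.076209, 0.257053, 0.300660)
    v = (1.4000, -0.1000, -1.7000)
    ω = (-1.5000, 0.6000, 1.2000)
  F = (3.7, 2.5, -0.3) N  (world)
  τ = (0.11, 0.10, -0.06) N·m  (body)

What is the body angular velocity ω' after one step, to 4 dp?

(τ − ω×Iω)/I = (0.8225, 0.6556, -0.2800)
ω' = ω + α·dt = (-1.4589, 0.6328, 1.1860)

ω' = (-1.4589, 0.6328, 1.1860)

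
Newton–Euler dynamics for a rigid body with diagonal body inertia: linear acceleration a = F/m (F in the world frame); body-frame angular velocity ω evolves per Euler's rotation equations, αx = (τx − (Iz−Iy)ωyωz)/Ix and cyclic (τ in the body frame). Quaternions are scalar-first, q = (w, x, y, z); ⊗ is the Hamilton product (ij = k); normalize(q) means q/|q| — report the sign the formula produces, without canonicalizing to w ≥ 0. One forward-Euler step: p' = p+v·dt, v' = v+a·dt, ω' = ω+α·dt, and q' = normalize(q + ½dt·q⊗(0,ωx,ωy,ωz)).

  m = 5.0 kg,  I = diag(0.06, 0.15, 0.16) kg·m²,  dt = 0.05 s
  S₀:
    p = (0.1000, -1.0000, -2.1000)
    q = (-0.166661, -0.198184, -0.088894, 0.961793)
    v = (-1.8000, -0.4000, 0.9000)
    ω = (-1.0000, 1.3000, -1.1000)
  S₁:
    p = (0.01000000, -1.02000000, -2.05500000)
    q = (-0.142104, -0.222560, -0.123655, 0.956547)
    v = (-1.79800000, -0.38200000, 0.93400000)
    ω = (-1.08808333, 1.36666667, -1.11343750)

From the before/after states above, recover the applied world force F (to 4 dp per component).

F = (0.2000, 1.8000, 3.4000)

v₁ − v₀ = (0.00200000, 0.01800000, 0.03400000)
m·(v₁−v₀)/dt = (0.2000, 1.8000, 3.4000)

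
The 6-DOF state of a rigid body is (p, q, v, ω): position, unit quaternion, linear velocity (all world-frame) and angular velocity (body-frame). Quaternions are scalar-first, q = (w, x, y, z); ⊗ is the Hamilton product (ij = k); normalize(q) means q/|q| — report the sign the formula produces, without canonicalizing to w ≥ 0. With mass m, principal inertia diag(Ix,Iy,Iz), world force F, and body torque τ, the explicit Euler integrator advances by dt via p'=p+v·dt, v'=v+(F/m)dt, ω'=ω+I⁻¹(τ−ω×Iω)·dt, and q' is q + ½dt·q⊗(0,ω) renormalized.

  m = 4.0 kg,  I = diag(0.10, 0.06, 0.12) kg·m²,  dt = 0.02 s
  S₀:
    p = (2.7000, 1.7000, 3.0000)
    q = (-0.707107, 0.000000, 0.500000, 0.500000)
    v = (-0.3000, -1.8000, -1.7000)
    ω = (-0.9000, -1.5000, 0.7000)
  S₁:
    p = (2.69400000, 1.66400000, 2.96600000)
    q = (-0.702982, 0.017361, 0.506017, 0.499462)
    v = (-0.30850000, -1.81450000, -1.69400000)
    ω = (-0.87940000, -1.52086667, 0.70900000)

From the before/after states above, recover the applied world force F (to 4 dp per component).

v₁ − v₀ = (-0.00850000, -0.01450000, 0.00600000)
F = m·Δv/dt = (-1.7000, -2.9000, 1.2000)

F = (-1.7000, -2.9000, 1.2000)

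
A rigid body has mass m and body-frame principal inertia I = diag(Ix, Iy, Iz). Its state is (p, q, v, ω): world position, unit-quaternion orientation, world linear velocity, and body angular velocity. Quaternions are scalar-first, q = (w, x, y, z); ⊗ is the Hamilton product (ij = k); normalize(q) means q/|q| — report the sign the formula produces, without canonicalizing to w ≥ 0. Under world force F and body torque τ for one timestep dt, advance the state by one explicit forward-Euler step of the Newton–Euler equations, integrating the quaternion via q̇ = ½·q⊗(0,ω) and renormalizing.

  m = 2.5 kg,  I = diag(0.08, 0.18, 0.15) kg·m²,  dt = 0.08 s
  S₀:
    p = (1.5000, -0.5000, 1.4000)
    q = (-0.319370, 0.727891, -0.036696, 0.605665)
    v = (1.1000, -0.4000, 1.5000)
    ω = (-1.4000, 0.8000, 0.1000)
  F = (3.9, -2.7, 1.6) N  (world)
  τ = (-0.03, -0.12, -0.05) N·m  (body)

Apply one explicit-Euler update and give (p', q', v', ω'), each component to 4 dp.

α = I⁻¹(τ − ω×Iω) = (-0.3450, -0.7211, 0.4133)
new body rate ω' = (-1.4276, 0.7423, 0.1331)
Hamilton product q⊗(0,ω) = (0.9878377, -0.0410836, -1.1762161, 0.4990014)
updated quaternion q' = (-0.2793, 0.7247, -0.0836, 0.6243)
a = (1.5600, -1.0800, 0.6400)
new position p' = (1.5880, -0.5320, 1.5200)
new velocity v' = (1.2248, -0.4864, 1.5512)

p' = (1.5880, -0.5320, 1.5200)
q' = (-0.2793, 0.7247, -0.0836, 0.6243)
v' = (1.2248, -0.4864, 1.5512)
ω' = (-1.4276, 0.7423, 0.1331)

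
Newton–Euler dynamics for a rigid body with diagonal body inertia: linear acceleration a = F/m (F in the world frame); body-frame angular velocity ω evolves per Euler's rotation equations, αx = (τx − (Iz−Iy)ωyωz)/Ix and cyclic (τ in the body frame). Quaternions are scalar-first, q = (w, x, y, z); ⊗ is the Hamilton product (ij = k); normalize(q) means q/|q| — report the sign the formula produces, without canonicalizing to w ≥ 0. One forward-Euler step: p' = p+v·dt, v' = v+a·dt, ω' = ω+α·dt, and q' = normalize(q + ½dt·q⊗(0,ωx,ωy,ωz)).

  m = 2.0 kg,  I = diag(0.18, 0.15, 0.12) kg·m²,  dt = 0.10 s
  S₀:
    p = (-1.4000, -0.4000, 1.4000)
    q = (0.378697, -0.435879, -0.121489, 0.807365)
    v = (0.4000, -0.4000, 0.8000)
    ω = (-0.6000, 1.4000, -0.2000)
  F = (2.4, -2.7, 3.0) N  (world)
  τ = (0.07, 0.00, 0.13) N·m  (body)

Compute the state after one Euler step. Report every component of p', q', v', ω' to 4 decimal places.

p' = (-1.3600, -0.4400, 1.4800)
q' = (0.3811, -0.5011, -0.1232, 0.7672)
v' = (0.5200, -0.5350, 0.9500)
ω' = (-0.5658, 1.3952, -0.1127)

angular accel α = (0.3422, -0.0480, 0.8733)
ω + α·dt = (-0.5658, 1.3952, -0.1127)
q⊗(0,ω) = (0.0700302, -1.3332314, -0.0414190, -0.7588634)
q + ½dt·q⊗(0,ω), renormalized = (0.3811, -0.5011, -0.1232, 0.7672)
p' = p + v·dt = (-1.3600, -0.4400, 1.4800)
v + (F/m)dt = (0.5200, -0.5350, 0.9500)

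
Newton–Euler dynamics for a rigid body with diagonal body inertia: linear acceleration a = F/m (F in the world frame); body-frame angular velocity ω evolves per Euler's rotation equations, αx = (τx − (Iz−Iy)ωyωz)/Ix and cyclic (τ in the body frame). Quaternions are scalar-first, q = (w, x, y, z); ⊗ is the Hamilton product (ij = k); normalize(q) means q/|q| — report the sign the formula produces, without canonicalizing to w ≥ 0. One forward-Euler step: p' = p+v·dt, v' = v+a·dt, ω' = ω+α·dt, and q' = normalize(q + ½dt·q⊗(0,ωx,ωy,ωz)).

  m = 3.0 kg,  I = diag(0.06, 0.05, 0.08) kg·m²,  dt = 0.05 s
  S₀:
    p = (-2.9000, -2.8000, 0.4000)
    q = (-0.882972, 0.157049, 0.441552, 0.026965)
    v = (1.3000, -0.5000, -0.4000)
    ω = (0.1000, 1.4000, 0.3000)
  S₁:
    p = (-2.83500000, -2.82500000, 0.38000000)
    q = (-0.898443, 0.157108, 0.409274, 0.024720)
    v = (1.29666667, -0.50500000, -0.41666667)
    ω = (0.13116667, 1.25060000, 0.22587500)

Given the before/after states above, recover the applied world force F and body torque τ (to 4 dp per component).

velocity change Δv = (-0.00333333, -0.00500000, -0.01666667)
m·(v₁−v₀)/dt = (-0.2000, -0.3000, -1.0000)
rate change Δω = (0.03116667, -0.14940000, -0.07412500)
gyro term ω₀×Iω₀ = (0.0126, -0.0006, -0.0014)
I·α + gyro = (0.0500, -0.1500, -0.1200)

F = (-0.2000, -0.3000, -1.0000)
τ = (0.0500, -0.1500, -0.1200)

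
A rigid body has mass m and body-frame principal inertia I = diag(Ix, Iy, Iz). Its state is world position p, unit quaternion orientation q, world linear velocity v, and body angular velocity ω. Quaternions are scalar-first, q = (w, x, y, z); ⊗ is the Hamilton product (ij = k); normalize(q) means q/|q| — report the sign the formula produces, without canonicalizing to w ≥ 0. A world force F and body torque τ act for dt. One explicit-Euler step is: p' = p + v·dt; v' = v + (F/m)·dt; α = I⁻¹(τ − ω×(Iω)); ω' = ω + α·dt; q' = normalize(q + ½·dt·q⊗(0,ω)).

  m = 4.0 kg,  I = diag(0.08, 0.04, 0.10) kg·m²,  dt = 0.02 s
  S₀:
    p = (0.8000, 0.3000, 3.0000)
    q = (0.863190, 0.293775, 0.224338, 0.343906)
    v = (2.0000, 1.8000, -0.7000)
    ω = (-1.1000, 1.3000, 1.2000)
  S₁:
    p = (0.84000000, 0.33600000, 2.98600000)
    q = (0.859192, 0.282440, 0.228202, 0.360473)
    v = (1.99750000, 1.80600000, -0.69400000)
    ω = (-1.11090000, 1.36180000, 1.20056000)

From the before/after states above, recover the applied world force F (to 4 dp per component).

F = (-0.5000, 1.2000, 1.2000)

Δv = v₁−v₀ = (-0.00250000, 0.00600000, 0.00600000)
F = m·Δv/dt = (-0.5000, 1.2000, 1.2000)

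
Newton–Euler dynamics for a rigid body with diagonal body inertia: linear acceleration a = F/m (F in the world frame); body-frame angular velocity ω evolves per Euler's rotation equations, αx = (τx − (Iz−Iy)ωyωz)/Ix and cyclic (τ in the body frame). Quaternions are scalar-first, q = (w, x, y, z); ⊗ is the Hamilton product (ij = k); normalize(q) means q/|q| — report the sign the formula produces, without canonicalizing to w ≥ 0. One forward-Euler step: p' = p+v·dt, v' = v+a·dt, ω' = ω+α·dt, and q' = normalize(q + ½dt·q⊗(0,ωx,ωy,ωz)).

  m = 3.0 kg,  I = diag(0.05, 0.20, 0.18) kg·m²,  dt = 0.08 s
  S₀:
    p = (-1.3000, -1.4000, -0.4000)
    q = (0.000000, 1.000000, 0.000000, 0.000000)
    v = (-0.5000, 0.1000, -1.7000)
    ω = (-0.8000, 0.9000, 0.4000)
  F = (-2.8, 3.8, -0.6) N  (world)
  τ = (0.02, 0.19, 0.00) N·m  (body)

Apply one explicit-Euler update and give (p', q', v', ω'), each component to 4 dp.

p' = (-1.3400, -1.3920, -0.5360)
q' = (0.0320, 0.9987, -0.0160, 0.0360)
v' = (-0.5747, 0.2013, -1.7160)
ω' = (-0.7565, 0.9594, 0.4480)

ω×(Iω) gyroscopic = (-0.0072, 0.0416, -0.1080)
(τ − ω×Iω)/I = (0.5440, 0.7420, 0.6000)
ω + α·dt = (-0.7565, 0.9594, 0.4480)
2q̇ = q⊗(0,ω) = (0.8000000, 0.0000000, -0.4000000, 0.9000000)
updated quaternion q' = (0.0320, 0.9987, -0.0160, 0.0360)
a = F/m = (-0.9333, 1.2667, -0.2000)
p' = p + v·dt = (-1.3400, -1.3920, -0.5360)
v' = v + a·dt = (-0.5747, 0.2013, -1.7160)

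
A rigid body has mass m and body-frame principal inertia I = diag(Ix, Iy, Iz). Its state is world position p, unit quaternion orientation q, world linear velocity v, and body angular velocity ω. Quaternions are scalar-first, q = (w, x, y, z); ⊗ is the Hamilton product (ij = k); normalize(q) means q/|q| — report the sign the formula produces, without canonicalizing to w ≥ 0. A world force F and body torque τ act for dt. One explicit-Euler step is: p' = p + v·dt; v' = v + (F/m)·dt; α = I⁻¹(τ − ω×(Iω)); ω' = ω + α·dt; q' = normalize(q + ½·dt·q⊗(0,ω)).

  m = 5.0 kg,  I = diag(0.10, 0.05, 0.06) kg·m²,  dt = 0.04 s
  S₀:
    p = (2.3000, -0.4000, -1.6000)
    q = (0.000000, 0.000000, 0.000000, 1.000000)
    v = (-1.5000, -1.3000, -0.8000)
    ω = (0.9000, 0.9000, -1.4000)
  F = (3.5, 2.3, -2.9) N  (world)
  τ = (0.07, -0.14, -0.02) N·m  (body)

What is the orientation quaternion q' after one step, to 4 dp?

q⊗(0,ω) = (1.4000000, -0.9000000, 0.9000000, 0.0000000)
updated quaternion q' = (0.0280, -0.0180, 0.0180, 0.9993)

q' = (0.0280, -0.0180, 0.0180, 0.9993)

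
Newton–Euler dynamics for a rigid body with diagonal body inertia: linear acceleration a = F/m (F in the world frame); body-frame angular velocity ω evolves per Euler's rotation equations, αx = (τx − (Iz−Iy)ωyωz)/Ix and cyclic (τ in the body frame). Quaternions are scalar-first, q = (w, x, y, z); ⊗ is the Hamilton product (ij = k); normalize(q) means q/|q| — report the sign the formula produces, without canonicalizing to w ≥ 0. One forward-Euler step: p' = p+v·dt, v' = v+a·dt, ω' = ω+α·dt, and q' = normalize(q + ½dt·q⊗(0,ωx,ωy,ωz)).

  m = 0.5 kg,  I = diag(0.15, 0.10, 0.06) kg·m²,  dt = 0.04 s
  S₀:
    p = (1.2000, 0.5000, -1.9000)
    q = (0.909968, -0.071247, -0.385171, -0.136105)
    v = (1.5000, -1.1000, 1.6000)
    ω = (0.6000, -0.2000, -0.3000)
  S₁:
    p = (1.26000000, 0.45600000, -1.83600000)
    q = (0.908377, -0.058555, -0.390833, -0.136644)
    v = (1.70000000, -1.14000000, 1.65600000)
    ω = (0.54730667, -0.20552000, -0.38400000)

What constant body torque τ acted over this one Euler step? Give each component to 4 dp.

rate change Δω = (-0.05269333, -0.00552000, -0.08400000)
precession coupling = (-0.0024, -0.0162, 0.0060)
applied torque τ = (-0.2000, -0.0300, -0.1200)

τ = (-0.2000, -0.0300, -0.1200)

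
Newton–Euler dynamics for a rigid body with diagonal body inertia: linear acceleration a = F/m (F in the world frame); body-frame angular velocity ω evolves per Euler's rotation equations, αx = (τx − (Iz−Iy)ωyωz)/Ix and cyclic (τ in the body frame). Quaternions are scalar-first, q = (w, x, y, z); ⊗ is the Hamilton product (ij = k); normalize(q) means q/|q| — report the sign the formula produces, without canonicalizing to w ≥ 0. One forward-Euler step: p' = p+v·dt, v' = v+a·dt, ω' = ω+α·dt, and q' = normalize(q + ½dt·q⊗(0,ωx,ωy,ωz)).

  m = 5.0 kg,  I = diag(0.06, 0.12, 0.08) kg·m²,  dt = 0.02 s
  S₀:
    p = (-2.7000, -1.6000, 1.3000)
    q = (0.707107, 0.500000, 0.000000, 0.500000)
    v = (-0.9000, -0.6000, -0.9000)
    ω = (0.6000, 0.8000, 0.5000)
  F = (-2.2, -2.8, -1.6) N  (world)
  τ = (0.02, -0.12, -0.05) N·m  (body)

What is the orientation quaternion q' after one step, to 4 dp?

q' = (0.7016, 0.5002, 0.0062, 0.5075)

2q̇ = q⊗(0,ω) = (-0.5500000, 0.0242642, 0.6156856, 0.7535535)
q + ½dt·q⊗(0,ω), renormalized = (0.7016, 0.5002, 0.0062, 0.5075)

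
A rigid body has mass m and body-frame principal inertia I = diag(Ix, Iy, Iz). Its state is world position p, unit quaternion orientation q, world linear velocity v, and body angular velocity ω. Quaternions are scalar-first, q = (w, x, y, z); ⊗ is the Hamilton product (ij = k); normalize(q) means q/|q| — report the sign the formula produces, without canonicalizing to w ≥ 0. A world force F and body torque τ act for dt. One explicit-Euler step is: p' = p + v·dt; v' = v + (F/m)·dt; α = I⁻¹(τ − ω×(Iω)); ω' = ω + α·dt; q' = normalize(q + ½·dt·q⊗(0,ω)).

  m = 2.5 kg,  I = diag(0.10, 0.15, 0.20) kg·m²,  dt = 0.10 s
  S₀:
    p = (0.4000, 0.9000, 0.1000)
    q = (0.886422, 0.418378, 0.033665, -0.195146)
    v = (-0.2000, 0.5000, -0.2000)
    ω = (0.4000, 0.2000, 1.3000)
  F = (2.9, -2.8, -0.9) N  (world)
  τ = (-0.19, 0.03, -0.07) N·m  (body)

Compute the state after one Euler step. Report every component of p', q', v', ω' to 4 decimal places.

p' = (0.3800, 0.9500, 0.0800)
q' = (0.8883, 0.4392, 0.0114, -0.1337)
v' = (-0.0840, 0.3880, -0.2360)
ω' = (0.1970, 0.2547, 1.2630)

new position p' = (0.3800, 0.9500, 0.0800)
new velocity v' = (-0.0840, 0.3880, -0.2360)
precession coupling ω×(Iω) = (0.0130, -0.0520, 0.0040)
α = I⁻¹(τ − ω×Iω) = (-2.0300, 0.5467, -0.3700)
ω' = ω + α·dt = (0.1970, 0.2547, 1.2630)
q⊗(0,ω) = (0.0796056, 0.4373625, -0.4446654, 1.2225582)
q + ½dt·q⊗(0,ω), renormalized = (0.8883, 0.4392, 0.0114, -0.1337)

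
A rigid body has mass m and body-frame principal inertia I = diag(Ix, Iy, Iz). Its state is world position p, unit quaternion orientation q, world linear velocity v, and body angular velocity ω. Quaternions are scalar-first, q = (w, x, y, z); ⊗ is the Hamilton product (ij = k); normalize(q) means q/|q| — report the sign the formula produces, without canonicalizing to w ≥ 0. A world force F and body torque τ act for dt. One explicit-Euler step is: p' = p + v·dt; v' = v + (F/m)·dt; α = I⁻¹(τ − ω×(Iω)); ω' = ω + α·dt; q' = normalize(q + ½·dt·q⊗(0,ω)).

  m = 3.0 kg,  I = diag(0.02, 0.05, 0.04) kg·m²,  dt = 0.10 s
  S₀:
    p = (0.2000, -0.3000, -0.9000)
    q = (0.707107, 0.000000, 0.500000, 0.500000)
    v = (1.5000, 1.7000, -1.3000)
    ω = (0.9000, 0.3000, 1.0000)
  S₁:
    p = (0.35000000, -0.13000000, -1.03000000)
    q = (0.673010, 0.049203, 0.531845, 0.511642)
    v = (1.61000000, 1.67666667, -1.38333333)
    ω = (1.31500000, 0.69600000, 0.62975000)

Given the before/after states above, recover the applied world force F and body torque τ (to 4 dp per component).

F = (3.3000, -0.7000, -2.5000)
τ = (0.0800, 0.1800, -0.1400)

ω₁ − ω₀ = (0.41500000, 0.39600000, -0.37025000)
τ = I·(Δω/dt) + ω₀×(Iω₀) = (0.0800, 0.1800, -0.1400)
velocity change Δv = (0.11000000, -0.02333333, -0.08333333)
F = m·Δv/dt = (3.3000, -0.7000, -2.5000)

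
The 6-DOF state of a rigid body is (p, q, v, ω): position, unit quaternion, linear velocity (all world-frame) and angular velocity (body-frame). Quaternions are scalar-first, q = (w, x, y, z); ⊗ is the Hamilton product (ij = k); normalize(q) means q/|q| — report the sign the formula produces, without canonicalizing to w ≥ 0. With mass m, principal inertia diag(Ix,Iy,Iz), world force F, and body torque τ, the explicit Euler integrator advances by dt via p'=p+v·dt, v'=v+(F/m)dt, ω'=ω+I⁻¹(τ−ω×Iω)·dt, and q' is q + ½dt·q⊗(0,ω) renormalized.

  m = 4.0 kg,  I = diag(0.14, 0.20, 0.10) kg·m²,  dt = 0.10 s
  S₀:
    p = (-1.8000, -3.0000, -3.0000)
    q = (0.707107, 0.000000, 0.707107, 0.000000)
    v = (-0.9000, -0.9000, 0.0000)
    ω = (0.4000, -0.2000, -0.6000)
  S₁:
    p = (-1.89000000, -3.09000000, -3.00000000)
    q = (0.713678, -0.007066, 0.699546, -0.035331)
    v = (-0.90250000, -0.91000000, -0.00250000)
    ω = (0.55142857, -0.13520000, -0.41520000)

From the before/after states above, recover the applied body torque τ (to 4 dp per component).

τ = (0.2000, 0.1200, 0.1800)

rate change Δω = (0.15142857, 0.06480000, 0.18480000)
τ = I·(Δω/dt) + ω₀×(Iω₀) = (0.2000, 0.1200, 0.1800)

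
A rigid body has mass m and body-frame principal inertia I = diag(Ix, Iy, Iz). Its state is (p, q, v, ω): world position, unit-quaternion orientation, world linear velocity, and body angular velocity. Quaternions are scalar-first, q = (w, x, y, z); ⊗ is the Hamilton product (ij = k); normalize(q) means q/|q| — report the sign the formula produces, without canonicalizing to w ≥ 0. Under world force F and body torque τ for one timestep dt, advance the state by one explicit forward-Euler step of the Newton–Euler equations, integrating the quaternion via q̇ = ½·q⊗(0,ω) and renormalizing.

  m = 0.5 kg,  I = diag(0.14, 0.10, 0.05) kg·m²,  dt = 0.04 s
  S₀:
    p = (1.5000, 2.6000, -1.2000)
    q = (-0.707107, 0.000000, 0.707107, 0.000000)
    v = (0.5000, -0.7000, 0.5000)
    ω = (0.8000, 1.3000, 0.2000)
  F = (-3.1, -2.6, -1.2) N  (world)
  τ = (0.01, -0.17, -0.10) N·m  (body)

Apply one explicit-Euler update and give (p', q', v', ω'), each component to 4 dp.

p' = (1.5200, 2.5720, -1.1800)
q' = (-0.7251, -0.0085, 0.6884, -0.0141)
v' = (0.2520, -0.9080, 0.4040)
ω' = (0.8066, 1.2262, 0.1533)

gyro term ω×Iω = (-0.0130, 0.0144, -0.0416)
α = I⁻¹(τ − ω×Iω) = (0.1643, -1.8440, -1.1680)
ω + α·dt = (0.8066, 1.2262, 0.1533)
q⊗(0,ω) = (-0.9192391, -0.4242642, -0.9192391, -0.7071070)
q + ½dt·q⊗(0,ω), renormalized = (-0.7251, -0.0085, 0.6884, -0.0141)
p + v·dt = (1.5200, 2.5720, -1.1800)
new velocity v' = (0.2520, -0.9080, 0.4040)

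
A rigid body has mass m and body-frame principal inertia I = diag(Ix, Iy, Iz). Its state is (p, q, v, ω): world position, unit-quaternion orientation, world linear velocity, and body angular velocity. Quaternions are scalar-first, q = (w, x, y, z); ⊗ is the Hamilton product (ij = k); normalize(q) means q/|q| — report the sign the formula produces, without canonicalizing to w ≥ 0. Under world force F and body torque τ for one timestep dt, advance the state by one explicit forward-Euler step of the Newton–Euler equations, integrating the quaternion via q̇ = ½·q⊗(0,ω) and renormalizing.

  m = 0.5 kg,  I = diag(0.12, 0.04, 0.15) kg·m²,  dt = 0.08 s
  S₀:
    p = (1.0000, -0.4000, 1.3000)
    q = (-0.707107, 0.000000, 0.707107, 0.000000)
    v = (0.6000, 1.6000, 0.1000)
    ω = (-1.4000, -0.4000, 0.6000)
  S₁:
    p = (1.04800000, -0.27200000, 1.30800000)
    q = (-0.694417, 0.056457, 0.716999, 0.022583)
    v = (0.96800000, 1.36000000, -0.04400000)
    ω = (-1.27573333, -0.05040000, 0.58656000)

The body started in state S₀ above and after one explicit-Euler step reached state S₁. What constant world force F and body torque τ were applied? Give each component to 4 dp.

F = (2.3000, -1.5000, -0.9000)
τ = (0.1600, 0.2000, -0.0700)

ω₁ − ω₀ = (0.12426667, 0.34960000, -0.01344000)
τ = I·(Δω/dt) + ω₀×(Iω₀) = (0.1600, 0.2000, -0.0700)
v₁ − v₀ = (0.36800000, -0.24000000, -0.14400000)
applied force F = (2.3000, -1.5000, -0.9000)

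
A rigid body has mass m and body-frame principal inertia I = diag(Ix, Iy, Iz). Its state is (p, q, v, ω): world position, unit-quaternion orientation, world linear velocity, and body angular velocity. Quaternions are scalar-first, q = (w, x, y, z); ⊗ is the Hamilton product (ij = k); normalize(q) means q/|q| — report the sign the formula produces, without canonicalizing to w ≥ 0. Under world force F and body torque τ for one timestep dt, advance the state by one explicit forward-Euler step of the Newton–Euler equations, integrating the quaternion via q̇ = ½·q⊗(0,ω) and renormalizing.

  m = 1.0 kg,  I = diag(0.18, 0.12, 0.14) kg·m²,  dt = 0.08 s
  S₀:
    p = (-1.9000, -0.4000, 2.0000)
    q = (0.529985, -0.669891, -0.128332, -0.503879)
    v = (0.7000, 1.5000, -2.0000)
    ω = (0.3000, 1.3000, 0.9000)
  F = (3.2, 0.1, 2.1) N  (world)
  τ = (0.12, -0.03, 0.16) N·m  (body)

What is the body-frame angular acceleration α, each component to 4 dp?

ω×(Iω) gyroscopic = (0.0234, 0.0108, -0.0234)
α = I⁻¹(τ − ω×Iω) = (0.5367, -0.3400, 1.3100)

α = (0.5367, -0.3400, 1.3100)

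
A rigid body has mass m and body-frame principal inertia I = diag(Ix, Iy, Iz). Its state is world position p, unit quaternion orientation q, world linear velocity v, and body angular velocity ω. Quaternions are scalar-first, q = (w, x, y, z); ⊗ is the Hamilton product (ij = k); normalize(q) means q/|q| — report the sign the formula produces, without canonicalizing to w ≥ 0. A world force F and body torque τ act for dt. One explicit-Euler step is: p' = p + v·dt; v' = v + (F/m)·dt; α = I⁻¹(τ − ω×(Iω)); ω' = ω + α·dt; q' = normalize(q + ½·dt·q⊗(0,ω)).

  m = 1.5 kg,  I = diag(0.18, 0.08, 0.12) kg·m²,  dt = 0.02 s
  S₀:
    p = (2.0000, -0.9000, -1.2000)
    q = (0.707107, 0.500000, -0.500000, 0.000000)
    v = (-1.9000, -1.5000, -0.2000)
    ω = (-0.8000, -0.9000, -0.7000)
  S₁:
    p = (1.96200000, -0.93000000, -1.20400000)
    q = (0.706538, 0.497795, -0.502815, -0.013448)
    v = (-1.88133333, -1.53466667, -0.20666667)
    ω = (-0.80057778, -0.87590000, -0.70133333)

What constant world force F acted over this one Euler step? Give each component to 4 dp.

Δv = v₁−v₀ = (0.01866667, -0.03466667, -0.00666667)
applied force F = (1.4000, -2.6000, -0.5000)

F = (1.4000, -2.6000, -0.5000)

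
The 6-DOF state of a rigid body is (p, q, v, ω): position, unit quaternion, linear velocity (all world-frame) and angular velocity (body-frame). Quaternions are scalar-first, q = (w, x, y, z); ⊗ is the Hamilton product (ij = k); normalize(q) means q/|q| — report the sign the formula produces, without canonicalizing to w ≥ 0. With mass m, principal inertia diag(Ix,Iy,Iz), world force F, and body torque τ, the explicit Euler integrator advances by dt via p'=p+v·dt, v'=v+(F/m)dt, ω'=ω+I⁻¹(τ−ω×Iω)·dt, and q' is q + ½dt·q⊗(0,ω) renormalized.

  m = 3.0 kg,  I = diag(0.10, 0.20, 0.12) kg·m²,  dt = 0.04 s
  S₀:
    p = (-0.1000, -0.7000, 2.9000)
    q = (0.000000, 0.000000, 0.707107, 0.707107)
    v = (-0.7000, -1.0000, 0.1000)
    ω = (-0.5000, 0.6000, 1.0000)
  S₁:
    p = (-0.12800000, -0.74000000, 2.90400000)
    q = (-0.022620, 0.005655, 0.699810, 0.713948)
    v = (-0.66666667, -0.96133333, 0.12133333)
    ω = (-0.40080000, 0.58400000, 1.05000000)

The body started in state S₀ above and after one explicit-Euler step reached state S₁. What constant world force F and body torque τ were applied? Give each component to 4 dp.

v₁ − v₀ = (0.03333333, 0.03866667, 0.02133333)
applied force F = (2.5000, 2.9000, 1.6000)
ω₁ − ω₀ = (0.09920000, -0.01600000, 0.05000000)
precession coupling = (-0.0480, 0.0100, -0.0300)
τ = I·(Δω/dt) + ω₀×(Iω₀) = (0.2000, -0.0700, 0.1200)

F = (2.5000, 2.9000, 1.6000)
τ = (0.2000, -0.0700, 0.1200)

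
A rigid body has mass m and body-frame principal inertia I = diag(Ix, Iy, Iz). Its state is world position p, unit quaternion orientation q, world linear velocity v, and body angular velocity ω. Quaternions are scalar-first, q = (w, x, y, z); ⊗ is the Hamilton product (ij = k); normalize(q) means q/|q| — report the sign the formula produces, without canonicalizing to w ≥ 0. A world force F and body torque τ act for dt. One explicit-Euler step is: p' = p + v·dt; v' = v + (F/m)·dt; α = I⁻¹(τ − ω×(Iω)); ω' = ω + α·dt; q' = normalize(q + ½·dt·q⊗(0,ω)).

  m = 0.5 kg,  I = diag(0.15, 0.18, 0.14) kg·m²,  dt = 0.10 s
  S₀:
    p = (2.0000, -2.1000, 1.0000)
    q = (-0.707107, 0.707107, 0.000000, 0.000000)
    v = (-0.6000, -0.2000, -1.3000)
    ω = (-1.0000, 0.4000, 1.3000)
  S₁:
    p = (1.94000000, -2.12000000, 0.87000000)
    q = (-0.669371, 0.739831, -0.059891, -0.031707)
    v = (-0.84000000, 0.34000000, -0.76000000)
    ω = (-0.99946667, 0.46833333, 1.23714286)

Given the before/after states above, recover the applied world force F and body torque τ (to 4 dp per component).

F = (-1.2000, 2.7000, 2.7000)
τ = (-0.0200, 0.1100, -0.1000)

v₁ − v₀ = (-0.24000000, 0.54000000, 0.54000000)
applied force F = (-1.2000, 2.7000, 2.7000)
Δω = ω₁−ω₀ = (0.00053333, 0.06833333, -0.06285714)
gyro term ω₀×Iω₀ = (-0.0208, -0.0130, -0.0120)
applied torque τ = (-0.0200, 0.1100, -0.1000)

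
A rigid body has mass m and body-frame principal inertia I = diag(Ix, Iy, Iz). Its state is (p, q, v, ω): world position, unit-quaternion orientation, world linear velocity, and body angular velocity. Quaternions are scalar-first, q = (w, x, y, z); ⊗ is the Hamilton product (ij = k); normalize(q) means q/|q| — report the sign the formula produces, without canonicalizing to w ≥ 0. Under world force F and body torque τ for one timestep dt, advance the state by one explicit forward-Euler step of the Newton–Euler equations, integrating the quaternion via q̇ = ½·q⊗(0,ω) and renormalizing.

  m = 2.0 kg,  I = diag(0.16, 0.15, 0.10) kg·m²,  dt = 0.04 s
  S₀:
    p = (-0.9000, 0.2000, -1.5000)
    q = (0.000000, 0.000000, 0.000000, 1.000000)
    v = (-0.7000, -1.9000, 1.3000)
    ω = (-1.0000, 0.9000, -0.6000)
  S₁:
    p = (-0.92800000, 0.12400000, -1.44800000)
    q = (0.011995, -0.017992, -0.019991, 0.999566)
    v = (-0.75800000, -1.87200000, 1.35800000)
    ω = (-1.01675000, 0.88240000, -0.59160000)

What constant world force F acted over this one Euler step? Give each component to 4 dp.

F = (-2.9000, 1.4000, 2.9000)

velocity change Δv = (-0.05800000, 0.02800000, 0.05800000)
applied force F = (-2.9000, 1.4000, 2.9000)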